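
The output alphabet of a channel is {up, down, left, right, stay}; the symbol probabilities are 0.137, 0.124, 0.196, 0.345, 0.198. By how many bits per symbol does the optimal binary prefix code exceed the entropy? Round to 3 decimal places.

0.042 bits

Entropy H = −Σ p log₂ p ≈ 2.2194 bits.
Huffman merges: 31/250+137/1000→261/1000; 49/250+99/500→197/500; 261/1000+69/200→303/500; 197/500+303/500→1. L = 2261/1000 ≈ 2.2610.
L − H = 2.2610 − 2.2194 = 0.042 bits.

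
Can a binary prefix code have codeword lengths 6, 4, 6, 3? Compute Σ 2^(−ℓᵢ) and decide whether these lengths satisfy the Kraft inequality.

With common denominator 2^6 = 64: Σ 2^(−ℓᵢ) = 1/64 + 4/64 + 1/64 + 8/64 = 14/64 = 0.21875.
Kraft's inequality requires Σ ≤ 1; here Σ = 0.21875 ≤ 1, so such a prefix code exists.

0.21875; yes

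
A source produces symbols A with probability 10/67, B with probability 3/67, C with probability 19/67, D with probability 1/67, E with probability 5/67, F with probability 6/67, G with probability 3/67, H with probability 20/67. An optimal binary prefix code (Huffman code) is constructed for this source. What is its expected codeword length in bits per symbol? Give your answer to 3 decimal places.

Repeatedly combine the two least-probable nodes; the expected code length is the sum of the merged weights.
merge 1/67 + 3/67 → 4/67
merge 3/67 + 4/67 → 7/67
merge 5/67 + 6/67 → 11/67
merge 7/67 + 10/67 → 17/67
merge 11/67 + 17/67 → 28/67
merge 19/67 + 20/67 → 39/67
merge 28/67 + 39/67 → 1
L = 4/67 + 7/67 + 11/67 + 17/67 + 28/67 + 39/67 + 1 = 173/67 ≈ 2.582 bits/symbol.

2.582 bits/symbol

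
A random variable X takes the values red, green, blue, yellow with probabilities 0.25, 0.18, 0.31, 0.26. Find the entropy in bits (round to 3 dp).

H = −Σ pᵢ log₂ pᵢ.
−0.25·log₂(0.25) = 0.5000
−0.18·log₂(0.18) = 0.4453
−0.31·log₂(0.31) = 0.5238
−0.26·log₂(0.26) = 0.5053
Sum ≈ 1.9744 → 1.974 bits.

1.974 bits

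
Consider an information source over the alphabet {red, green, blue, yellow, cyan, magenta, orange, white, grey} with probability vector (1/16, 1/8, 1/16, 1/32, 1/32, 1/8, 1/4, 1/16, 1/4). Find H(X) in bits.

Each probability is a power of 1/2, so log₂(1/p) is an integer.
H = Σ p·log₂(1/p) = 1/16·4 + 1/8·3 + 1/16·4 + 1/32·5 + 1/32·5 + 1/8·3 + 1/4·2 + 1/16·4 + 1/4·2 = 2.8125 bits.

2.8125 bits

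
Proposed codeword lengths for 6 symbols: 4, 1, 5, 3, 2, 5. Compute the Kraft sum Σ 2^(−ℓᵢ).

1

With common denominator 2^5 = 32: Σ 2^(−ℓᵢ) = 2/32 + 16/32 + 1/32 + 4/32 + 8/32 + 1/32 = 32/32 = 1.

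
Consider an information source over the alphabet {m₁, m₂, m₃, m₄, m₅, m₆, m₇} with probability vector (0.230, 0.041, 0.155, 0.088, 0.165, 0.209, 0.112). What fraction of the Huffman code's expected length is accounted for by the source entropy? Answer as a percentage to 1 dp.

Entropy H = −Σ p log₂ p ≈ 2.6567 bits.
Huffman merges: 41/1000+11/125→129/1000; 14/125+129/1000→241/1000; 31/200+33/200→8/25; 209/1000+23/100→439/1000; 241/1000+8/25→561/1000; 439/1000+561/1000→1. L = 269/100 ≈ 2.6900.
Efficiency = H/L = 2.6567/2.6900 = 98.8%.

98.8%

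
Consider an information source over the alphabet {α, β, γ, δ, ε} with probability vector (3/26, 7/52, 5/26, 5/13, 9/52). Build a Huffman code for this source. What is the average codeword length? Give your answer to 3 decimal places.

Repeatedly combine the two least-probable nodes; the expected code length is the sum of the merged weights.
merge 3/26 + 7/52 → 1/4
merge 9/52 + 5/26 → 19/52
merge 1/4 + 19/52 → 8/13
merge 5/13 + 8/13 → 1
L = 1/4 + 19/52 + 8/13 + 1 = 29/13 ≈ 2.231 bits/symbol.

2.231 bits/symbol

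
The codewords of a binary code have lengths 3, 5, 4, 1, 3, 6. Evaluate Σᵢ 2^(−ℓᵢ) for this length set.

0.859375

With common denominator 2^6 = 64: Σ 2^(−ℓᵢ) = 8/64 + 2/64 + 4/64 + 32/64 + 8/64 + 1/64 = 55/64 = 0.859375.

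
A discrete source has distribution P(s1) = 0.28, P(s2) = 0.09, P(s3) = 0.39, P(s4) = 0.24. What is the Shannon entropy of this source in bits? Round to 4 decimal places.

1.8508 bits

H = −Σ pᵢ log₂ pᵢ.
−0.28·log₂(0.28) = 0.5142
−0.09·log₂(0.09) = 0.3127
−0.39·log₂(0.39) = 0.5298
−0.24·log₂(0.24) = 0.4941
Sum ≈ 1.8508 → 1.8508 bits.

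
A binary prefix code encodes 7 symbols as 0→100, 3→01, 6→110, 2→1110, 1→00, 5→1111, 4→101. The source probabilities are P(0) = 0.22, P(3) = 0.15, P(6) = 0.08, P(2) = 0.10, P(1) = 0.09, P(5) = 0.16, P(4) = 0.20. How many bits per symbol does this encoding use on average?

3.02 bits/symbol

L̄ = Σ pᵢ·ℓᵢ = 0.22·3 + 0.15·2 + 0.08·3 + 0.10·4 + 0.09·2 + 0.16·4 + 0.20·3 = 3.02 bits/symbol.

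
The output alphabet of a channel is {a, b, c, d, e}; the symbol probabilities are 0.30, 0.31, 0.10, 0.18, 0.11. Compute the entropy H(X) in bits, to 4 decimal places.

2.1727 bits

H = −Σ pᵢ log₂ pᵢ.
−0.30·log₂(0.30) = 0.5211
−0.31·log₂(0.31) = 0.5238
−0.10·log₂(0.10) = 0.3322
−0.18·log₂(0.18) = 0.4453
−0.11·log₂(0.11) = 0.3503
Sum ≈ 2.1727 → 2.1727 bits.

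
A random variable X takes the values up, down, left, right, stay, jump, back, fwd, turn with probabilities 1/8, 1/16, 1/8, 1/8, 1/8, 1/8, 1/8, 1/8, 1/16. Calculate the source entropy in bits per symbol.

Each probability is a power of 1/2, so log₂(1/p) is an integer.
H = Σ p·log₂(1/p) = 1/8·3 + 1/16·4 + 1/8·3 + 1/8·3 + 1/8·3 + 1/8·3 + 1/8·3 + 1/8·3 + 1/16·4 = 3.125 bits.

3.125 bits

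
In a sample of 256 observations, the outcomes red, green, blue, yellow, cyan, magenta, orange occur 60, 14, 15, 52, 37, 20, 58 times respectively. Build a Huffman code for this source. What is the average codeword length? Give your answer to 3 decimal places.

Probabilities are the counts divided by 256.
Repeatedly combine the two least-probable nodes; the expected code length is the sum of the merged weights.
merge 7/128 + 15/256 → 29/256
merge 5/64 + 29/256 → 49/256
merge 37/256 + 49/256 → 43/128
merge 13/64 + 29/128 → 55/128
merge 15/64 + 43/128 → 73/128
merge 55/128 + 73/128 → 1
L = 29/256 + 49/256 + 43/128 + 55/128 + 73/128 + 1 = 169/64 ≈ 2.641 bits/symbol.

2.641 bits/symbol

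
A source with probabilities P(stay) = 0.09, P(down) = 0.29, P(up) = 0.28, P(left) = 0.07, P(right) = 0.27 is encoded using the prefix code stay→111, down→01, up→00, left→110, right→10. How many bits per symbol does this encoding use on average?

2.16 bits/symbol

L̄ = Σ pᵢ·ℓᵢ = 0.09·3 + 0.29·2 + 0.28·2 + 0.07·3 + 0.27·2 = 2.16 bits/symbol.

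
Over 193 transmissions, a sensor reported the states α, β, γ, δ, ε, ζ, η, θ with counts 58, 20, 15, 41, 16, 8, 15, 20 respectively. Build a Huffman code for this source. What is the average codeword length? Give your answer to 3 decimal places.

Probabilities are the counts divided by 193.
Repeatedly combine the two least-probable nodes; the expected code length is the sum of the merged weights.
merge 8/193 + 15/193 → 23/193
merge 15/193 + 16/193 → 31/193
merge 20/193 + 20/193 → 40/193
merge 23/193 + 31/193 → 54/193
merge 40/193 + 41/193 → 81/193
merge 54/193 + 58/193 → 112/193
merge 81/193 + 112/193 → 1
L = 23/193 + 31/193 + 40/193 + 54/193 + 81/193 + 112/193 + 1 = 534/193 ≈ 2.767 bits/symbol.

2.767 bits/symbol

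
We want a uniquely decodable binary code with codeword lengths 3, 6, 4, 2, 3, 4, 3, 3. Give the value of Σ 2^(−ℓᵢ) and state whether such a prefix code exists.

With common denominator 2^6 = 64: Σ 2^(−ℓᵢ) = 8/64 + 1/64 + 4/64 + 16/64 + 8/64 + 4/64 + 8/64 + 8/64 = 57/64 = 0.890625.
Kraft's inequality requires Σ ≤ 1; here Σ = 0.890625 ≤ 1, so such a prefix code exists.

0.890625; yes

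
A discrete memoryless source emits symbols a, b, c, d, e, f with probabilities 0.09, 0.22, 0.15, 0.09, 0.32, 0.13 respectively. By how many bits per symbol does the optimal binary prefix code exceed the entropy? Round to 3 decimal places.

0.035 bits

Entropy H = −Σ p log₂ p ≈ 2.4251 bits.
Huffman merges: 9/100+9/100→9/50; 13/100+3/20→7/25; 9/50+11/50→2/5; 7/25+8/25→3/5; 2/5+3/5→1. L = 123/50 ≈ 2.4600.
L − H = 2.4600 − 2.4251 = 0.035 bits.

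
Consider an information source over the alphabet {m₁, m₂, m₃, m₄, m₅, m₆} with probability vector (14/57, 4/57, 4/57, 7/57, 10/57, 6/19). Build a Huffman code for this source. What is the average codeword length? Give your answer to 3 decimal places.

Repeatedly combine the two least-probable nodes; the expected code length is the sum of the merged weights.
merge 4/57 + 4/57 → 8/57
merge 7/57 + 8/57 → 5/19
merge 10/57 + 14/57 → 8/19
merge 5/19 + 6/19 → 11/19
merge 8/19 + 11/19 → 1
L = 8/57 + 5/19 + 8/19 + 11/19 + 1 = 137/57 ≈ 2.404 bits/symbol.

2.404 bits/symbol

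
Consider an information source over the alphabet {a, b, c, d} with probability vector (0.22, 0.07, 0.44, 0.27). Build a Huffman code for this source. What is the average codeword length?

Repeatedly combine the two least-probable nodes; the expected code length is the sum of the merged weights.
merge 7/100 + 11/50 → 29/100
merge 27/100 + 29/100 → 14/25
merge 11/25 + 14/25 → 1
L = 29/100 + 14/25 + 1 = 37/20 = 1.85 bits/symbol.

1.85 bits/symbol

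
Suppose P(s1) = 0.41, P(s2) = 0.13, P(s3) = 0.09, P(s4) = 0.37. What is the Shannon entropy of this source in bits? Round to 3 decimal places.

H = −Σ pᵢ log₂ pᵢ.
−0.41·log₂(0.41) = 0.5274
−0.13·log₂(0.13) = 0.3826
−0.09·log₂(0.09) = 0.3127
−0.37·log₂(0.37) = 0.5307
Sum ≈ 1.7534 → 1.753 bits.

1.753 bits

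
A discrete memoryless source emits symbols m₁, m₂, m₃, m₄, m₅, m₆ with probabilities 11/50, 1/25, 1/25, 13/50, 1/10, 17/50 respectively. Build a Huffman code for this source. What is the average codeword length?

2.26 bits/symbol

Repeatedly combine the two least-probable nodes; the expected code length is the sum of the merged weights.
merge 1/25 + 1/25 → 2/25
merge 2/25 + 1/10 → 9/50
merge 9/50 + 11/50 → 2/5
merge 13/50 + 17/50 → 3/5
merge 2/5 + 3/5 → 1
L = 2/25 + 9/50 + 2/5 + 3/5 + 1 = 113/50 = 2.26 bits/symbol.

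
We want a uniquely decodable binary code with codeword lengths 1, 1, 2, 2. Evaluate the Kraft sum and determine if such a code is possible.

1.5; no

With common denominator 2^2 = 4: Σ 2^(−ℓᵢ) = 2/4 + 2/4 + 1/4 + 1/4 = 6/4 = 1.5.
Kraft's inequality requires Σ ≤ 1; here Σ = 1.5 > 1, so no such prefix code exists.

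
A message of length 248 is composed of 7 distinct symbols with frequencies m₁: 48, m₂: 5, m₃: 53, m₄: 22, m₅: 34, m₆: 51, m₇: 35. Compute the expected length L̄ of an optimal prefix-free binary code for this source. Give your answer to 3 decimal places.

Probabilities are the counts divided by 248.
Repeatedly combine the two least-probable nodes; the expected code length is the sum of the merged weights.
merge 5/248 + 11/124 → 27/248
merge 27/248 + 17/124 → 61/248
merge 35/248 + 6/31 → 83/248
merge 51/248 + 53/248 → 13/31
merge 61/248 + 83/248 → 18/31
merge 13/31 + 18/31 → 1
L = 27/248 + 61/248 + 83/248 + 13/31 + 18/31 + 1 = 667/248 ≈ 2.690 bits/symbol.

2.690 bits/symbol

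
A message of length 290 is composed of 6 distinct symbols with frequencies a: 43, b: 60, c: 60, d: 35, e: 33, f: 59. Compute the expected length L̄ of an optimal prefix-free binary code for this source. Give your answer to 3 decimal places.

Probabilities are the counts divided by 290.
Repeatedly combine the two least-probable nodes; the expected code length is the sum of the merged weights.
merge 33/290 + 7/58 → 34/145
merge 43/290 + 59/290 → 51/145
merge 6/29 + 6/29 → 12/29
merge 34/145 + 51/145 → 17/29
merge 12/29 + 17/29 → 1
L = 34/145 + 51/145 + 12/29 + 17/29 + 1 = 75/29 ≈ 2.586 bits/symbol.

2.586 bits/symbol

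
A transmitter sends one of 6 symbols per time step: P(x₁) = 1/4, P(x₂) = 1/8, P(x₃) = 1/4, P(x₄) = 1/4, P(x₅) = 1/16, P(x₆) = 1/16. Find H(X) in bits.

2.375 bits

Each probability is a power of 1/2, so log₂(1/p) is an integer.
H = Σ p·log₂(1/p) = 1/4·2 + 1/8·3 + 1/4·2 + 1/4·2 + 1/16·4 + 1/16·4 = 2.375 bits.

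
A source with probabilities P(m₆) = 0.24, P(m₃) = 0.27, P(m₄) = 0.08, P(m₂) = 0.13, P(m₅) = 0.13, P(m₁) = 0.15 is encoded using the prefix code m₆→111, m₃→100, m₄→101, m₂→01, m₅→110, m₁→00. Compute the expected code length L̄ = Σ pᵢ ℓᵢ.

L̄ = Σ pᵢ·ℓᵢ = 0.24·3 + 0.27·3 + 0.08·3 + 0.13·2 + 0.13·3 + 0.15·2 = 2.72 bits/symbol.

2.72 bits/symbol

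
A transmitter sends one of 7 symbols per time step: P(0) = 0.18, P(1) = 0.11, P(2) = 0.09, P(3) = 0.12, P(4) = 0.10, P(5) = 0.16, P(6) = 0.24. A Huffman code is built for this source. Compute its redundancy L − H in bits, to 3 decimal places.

Entropy H = −Σ p log₂ p ≈ 2.7247 bits.
Huffman merges: 9/100+1/10→19/100; 11/100+3/25→23/100; 4/25+9/50→17/50; 19/100+23/100→21/50; 6/25+17/50→29/50; 21/50+29/50→1. L = 69/25 ≈ 2.7600.
L − H = 2.7600 − 2.7247 = 0.035 bits.

0.035 bits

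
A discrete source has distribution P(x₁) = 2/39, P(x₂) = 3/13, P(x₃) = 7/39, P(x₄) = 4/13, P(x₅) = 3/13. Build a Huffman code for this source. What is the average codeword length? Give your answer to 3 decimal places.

Repeatedly combine the two least-probable nodes; the expected code length is the sum of the merged weights.
merge 2/39 + 7/39 → 3/13
merge 3/13 + 3/13 → 6/13
merge 3/13 + 4/13 → 7/13
merge 6/13 + 7/13 → 1
L = 3/13 + 6/13 + 7/13 + 1 = 29/13 ≈ 2.231 bits/symbol.

2.231 bits/symbol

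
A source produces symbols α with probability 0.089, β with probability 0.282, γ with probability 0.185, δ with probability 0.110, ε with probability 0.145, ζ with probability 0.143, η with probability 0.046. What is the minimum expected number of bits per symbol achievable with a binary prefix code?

Repeatedly combine the two least-probable nodes; the expected code length is the sum of the merged weights.
merge 23/500 + 89/1000 → 27/200
merge 11/100 + 27/200 → 49/200
merge 143/1000 + 29/200 → 36/125
merge 37/200 + 49/200 → 43/100
merge 141/500 + 36/125 → 57/100
merge 43/100 + 57/100 → 1
L = 27/200 + 49/200 + 36/125 + 43/100 + 57/100 + 1 = 667/250 = 2.668 bits/symbol.

2.668 bits/symbol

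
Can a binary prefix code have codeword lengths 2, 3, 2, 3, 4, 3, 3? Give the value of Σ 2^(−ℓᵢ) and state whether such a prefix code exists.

1.0625; no

With common denominator 2^4 = 16: Σ 2^(−ℓᵢ) = 4/16 + 2/16 + 4/16 + 2/16 + 1/16 + 2/16 + 2/16 = 17/16 = 1.0625.
Kraft's inequality requires Σ ≤ 1; here Σ = 1.0625 > 1, so no such prefix code exists.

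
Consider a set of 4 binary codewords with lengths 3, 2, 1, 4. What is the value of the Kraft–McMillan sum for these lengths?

0.9375

With common denominator 2^4 = 16: Σ 2^(−ℓᵢ) = 2/16 + 4/16 + 8/16 + 1/16 = 15/16 = 0.9375.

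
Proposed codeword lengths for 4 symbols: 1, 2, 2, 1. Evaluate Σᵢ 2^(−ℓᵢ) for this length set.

With common denominator 2^2 = 4: Σ 2^(−ℓᵢ) = 2/4 + 1/4 + 1/4 + 2/4 = 6/4 = 1.5.

1.5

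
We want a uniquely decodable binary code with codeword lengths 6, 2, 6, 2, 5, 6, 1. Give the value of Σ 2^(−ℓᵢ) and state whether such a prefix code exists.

With common denominator 2^6 = 64: Σ 2^(−ℓᵢ) = 1/64 + 16/64 + 1/64 + 16/64 + 2/64 + 1/64 + 32/64 = 69/64 = 1.078125.
Kraft's inequality requires Σ ≤ 1; here Σ = 1.078125 > 1, so no such prefix code exists.

1.078125; no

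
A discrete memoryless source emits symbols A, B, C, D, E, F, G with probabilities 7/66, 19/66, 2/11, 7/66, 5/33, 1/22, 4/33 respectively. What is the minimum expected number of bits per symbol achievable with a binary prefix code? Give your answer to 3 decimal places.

Repeatedly combine the two least-probable nodes; the expected code length is the sum of the merged weights.
merge 1/22 + 7/66 → 5/33
merge 7/66 + 4/33 → 5/22
merge 5/33 + 5/33 → 10/33
merge 2/11 + 5/22 → 9/22
merge 19/66 + 10/33 → 13/22
merge 9/22 + 13/22 → 1
L = 5/33 + 5/22 + 10/33 + 9/22 + 13/22 + 1 = 59/22 ≈ 2.682 bits/symbol.

2.682 bits/symbol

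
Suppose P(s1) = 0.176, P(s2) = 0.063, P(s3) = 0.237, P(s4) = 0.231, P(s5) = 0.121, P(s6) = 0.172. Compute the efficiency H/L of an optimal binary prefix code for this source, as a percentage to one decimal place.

97.9%

Entropy H = −Σ p log₂ p ≈ 2.4785 bits.
Huffman merges: 63/1000+121/1000→23/125; 43/250+22/125→87/250; 23/125+231/1000→83/200; 237/1000+87/250→117/200; 83/200+117/200→1. L = 633/250 ≈ 2.5320.
Efficiency = H/L = 2.4785/2.5320 = 97.9%.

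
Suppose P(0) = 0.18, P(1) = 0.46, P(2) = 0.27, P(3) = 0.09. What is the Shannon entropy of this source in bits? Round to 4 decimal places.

H = −Σ pᵢ log₂ pᵢ.
−0.18·log₂(0.18) = 0.4453
−0.46·log₂(0.46) = 0.5153
−0.27·log₂(0.27) = 0.5100
−0.09·log₂(0.09) = 0.3127
Sum ≈ 1.7833 → 1.7833 bits.

1.7833 bits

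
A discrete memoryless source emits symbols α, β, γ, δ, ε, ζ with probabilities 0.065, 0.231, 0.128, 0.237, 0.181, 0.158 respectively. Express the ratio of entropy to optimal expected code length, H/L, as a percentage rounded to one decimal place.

Entropy H = −Σ p log₂ p ≈ 2.4835 bits.
Huffman merges: 13/200+16/125→193/1000; 79/500+181/1000→339/1000; 193/1000+231/1000→53/125; 237/1000+339/1000→72/125; 53/125+72/125→1. L = 633/250 ≈ 2.5320.
Efficiency = H/L = 2.4835/2.5320 = 98.1%.

98.1%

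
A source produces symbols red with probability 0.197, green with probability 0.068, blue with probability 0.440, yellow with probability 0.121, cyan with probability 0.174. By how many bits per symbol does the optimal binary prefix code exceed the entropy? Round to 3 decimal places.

Entropy H = −Σ p log₂ p ≈ 2.0542 bits.
Huffman merges: 17/250+121/1000→189/1000; 87/500+189/1000→363/1000; 197/1000+363/1000→14/25; 11/25+14/25→1. L = 264/125 ≈ 2.1120.
L − H = 2.1120 − 2.0542 = 0.058 bits.

0.058 bits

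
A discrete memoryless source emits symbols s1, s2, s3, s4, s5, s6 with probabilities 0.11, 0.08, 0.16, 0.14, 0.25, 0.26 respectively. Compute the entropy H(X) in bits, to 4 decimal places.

H = −Σ pᵢ log₂ pᵢ.
−0.11·log₂(0.11) = 0.3503
−0.08·log₂(0.08) = 0.2915
−0.16·log₂(0.16) = 0.4230
−0.14·log₂(0.14) = 0.3971
−0.25·log₂(0.25) = 0.5000
−0.26·log₂(0.26) = 0.5053
Sum ≈ 2.4672 → 2.4672 bits.

2.4672 bits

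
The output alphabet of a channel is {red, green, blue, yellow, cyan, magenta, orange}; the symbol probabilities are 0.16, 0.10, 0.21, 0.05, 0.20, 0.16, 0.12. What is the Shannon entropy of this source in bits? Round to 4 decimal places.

2.6986 bits

H = −Σ pᵢ log₂ pᵢ.
−0.16·log₂(0.16) = 0.4230
−0.10·log₂(0.10) = 0.3322
−0.21·log₂(0.21) = 0.4728
−0.05·log₂(0.05) = 0.2161
−0.20·log₂(0.20) = 0.4644
−0.16·log₂(0.16) = 0.4230
−0.12·log₂(0.12) = 0.3671
Sum ≈ 2.6986 → 2.6986 bits.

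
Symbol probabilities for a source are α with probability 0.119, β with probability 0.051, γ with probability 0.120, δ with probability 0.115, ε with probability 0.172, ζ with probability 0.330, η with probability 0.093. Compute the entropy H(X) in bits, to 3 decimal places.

2.594 bits

H = −Σ pᵢ log₂ pᵢ.
−0.119·log₂(0.119) = 0.3654
−0.051·log₂(0.051) = 0.2190
−0.120·log₂(0.120) = 0.3671
−0.115·log₂(0.115) = 0.3588
−0.172·log₂(0.172) = 0.4368
−0.330·log₂(0.330) = 0.5278
−0.093·log₂(0.093) = 0.3187
Sum ≈ 2.5936 → 2.594 bits.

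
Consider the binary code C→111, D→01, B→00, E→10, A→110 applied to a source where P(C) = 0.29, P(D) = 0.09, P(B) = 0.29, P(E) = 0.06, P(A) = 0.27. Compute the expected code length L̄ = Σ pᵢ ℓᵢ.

L̄ = Σ pᵢ·ℓᵢ = 0.29·3 + 0.09·2 + 0.29·2 + 0.06·2 + 0.27·3 = 2.56 bits/symbol.

2.56 bits/symbol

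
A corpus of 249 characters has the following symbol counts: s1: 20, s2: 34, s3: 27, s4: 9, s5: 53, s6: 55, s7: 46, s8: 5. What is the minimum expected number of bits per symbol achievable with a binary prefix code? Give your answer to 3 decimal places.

Probabilities are the counts divided by 249.
Repeatedly combine the two least-probable nodes; the expected code length is the sum of the merged weights.
merge 5/249 + 3/83 → 14/249
merge 14/249 + 20/249 → 34/249
merge 9/83 + 34/249 → 61/249
merge 34/249 + 46/249 → 80/249
merge 53/249 + 55/249 → 36/83
merge 61/249 + 80/249 → 47/83
merge 36/83 + 47/83 → 1
L = 14/249 + 34/249 + 61/249 + 80/249 + 36/83 + 47/83 + 1 = 229/83 ≈ 2.759 bits/symbol.

2.759 bits/symbol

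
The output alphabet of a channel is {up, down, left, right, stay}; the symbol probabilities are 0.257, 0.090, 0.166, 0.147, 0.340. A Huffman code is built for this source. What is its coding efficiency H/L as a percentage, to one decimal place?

Entropy H = −Σ p log₂ p ≈ 2.1823 bits.
Huffman merges: 9/100+147/1000→237/1000; 83/500+237/1000→403/1000; 257/1000+17/50→597/1000; 403/1000+597/1000→1. L = 2237/1000 ≈ 2.2370.
Efficiency = H/L = 2.1823/2.2370 = 97.6%.

97.6%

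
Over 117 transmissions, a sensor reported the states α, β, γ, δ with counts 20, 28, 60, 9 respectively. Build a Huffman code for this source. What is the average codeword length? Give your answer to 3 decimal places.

1.735 bits/symbol

Probabilities are the counts divided by 117.
Repeatedly combine the two least-probable nodes; the expected code length is the sum of the merged weights.
merge 1/13 + 20/117 → 29/117
merge 28/117 + 29/117 → 19/39
merge 19/39 + 20/39 → 1
L = 29/117 + 19/39 + 1 = 203/117 ≈ 1.735 bits/symbol.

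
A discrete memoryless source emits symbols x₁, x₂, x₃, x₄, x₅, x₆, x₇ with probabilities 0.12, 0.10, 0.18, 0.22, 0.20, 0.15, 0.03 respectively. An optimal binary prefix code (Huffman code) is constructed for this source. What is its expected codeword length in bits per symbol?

Repeatedly combine the two least-probable nodes; the expected code length is the sum of the merged weights.
merge 3/100 + 1/10 → 13/100
merge 3/25 + 13/100 → 1/4
merge 3/20 + 9/50 → 33/100
merge 1/5 + 11/50 → 21/50
merge 1/4 + 33/100 → 29/50
merge 21/50 + 29/50 → 1
L = 13/100 + 1/4 + 33/100 + 21/50 + 29/50 + 1 = 271/100 = 2.71 bits/symbol.

2.71 bits/symbol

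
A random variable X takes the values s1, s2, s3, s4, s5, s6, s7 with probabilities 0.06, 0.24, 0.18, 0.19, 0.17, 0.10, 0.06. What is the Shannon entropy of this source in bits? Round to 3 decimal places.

2.649 bits

H = −Σ pᵢ log₂ pᵢ.
−0.06·log₂(0.06) = 0.2435
−0.24·log₂(0.24) = 0.4941
−0.18·log₂(0.18) = 0.4453
−0.19·log₂(0.19) = 0.4552
−0.17·log₂(0.17) = 0.4346
−0.10·log₂(0.10) = 0.3322
−0.06·log₂(0.06) = 0.2435
Sum ≈ 2.6485 → 2.649 bits.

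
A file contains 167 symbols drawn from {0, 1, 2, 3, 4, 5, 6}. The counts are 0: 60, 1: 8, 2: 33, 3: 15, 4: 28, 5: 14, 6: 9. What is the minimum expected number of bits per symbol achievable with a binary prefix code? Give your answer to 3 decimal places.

Probabilities are the counts divided by 167.
Repeatedly combine the two least-probable nodes; the expected code length is the sum of the merged weights.
merge 8/167 + 9/167 → 17/167
merge 14/167 + 15/167 → 29/167
merge 17/167 + 28/167 → 45/167
merge 29/167 + 33/167 → 62/167
merge 45/167 + 60/167 → 105/167
merge 62/167 + 105/167 → 1
L = 17/167 + 29/167 + 45/167 + 62/167 + 105/167 + 1 = 425/167 ≈ 2.545 bits/symbol.

2.545 bits/symbol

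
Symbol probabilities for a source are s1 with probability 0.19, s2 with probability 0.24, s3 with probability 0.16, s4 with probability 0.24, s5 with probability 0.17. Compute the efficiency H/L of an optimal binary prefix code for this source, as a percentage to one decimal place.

98.8%

Entropy H = −Σ p log₂ p ≈ 2.3011 bits.
Huffman merges: 4/25+17/100→33/100; 19/100+6/25→43/100; 6/25+33/100→57/100; 43/100+57/100→1. L = 233/100 ≈ 2.3300.
Efficiency = H/L = 2.3011/2.3300 = 98.8%.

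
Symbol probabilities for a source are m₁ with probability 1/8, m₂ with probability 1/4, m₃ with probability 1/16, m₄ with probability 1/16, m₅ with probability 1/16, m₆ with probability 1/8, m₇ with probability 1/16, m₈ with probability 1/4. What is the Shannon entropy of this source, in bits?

Each probability is a power of 1/2, so log₂(1/p) is an integer.
H = Σ p·log₂(1/p) = 1/8·3 + 1/4·2 + 1/16·4 + 1/16·4 + 1/16·4 + 1/8·3 + 1/16·4 + 1/4·2 = 2.75 bits.

2.75 bits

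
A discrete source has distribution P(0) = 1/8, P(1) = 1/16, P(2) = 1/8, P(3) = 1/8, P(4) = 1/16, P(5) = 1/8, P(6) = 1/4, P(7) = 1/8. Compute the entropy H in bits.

Each probability is a power of 1/2, so log₂(1/p) is an integer.
H = Σ p·log₂(1/p) = 1/8·3 + 1/16·4 + 1/8·3 + 1/8·3 + 1/16·4 + 1/8·3 + 1/4·2 + 1/8·3 = 2.875 bits.

2.875 bits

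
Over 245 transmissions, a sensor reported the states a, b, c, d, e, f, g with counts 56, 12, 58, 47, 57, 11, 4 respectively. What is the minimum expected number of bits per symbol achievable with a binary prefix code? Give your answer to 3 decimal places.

2.473 bits/symbol

Probabilities are the counts divided by 245.
Repeatedly combine the two least-probable nodes; the expected code length is the sum of the merged weights.
merge 4/245 + 11/245 → 3/49
merge 12/245 + 3/49 → 27/245
merge 27/245 + 47/245 → 74/245
merge 8/35 + 57/245 → 113/245
merge 58/245 + 74/245 → 132/245
merge 113/245 + 132/245 → 1
L = 3/49 + 27/245 + 74/245 + 113/245 + 132/245 + 1 = 606/245 ≈ 2.473 bits/symbol.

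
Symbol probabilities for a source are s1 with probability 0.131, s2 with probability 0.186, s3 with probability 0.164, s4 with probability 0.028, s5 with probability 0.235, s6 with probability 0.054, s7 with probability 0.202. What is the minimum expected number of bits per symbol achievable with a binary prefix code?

Repeatedly combine the two least-probable nodes; the expected code length is the sum of the merged weights.
merge 7/250 + 27/500 → 41/500
merge 41/500 + 131/1000 → 213/1000
merge 41/250 + 93/500 → 7/20
merge 101/500 + 213/1000 → 83/200
merge 47/200 + 7/20 → 117/200
merge 83/200 + 117/200 → 1
L = 41/500 + 213/1000 + 7/20 + 83/200 + 117/200 + 1 = 529/200 = 2.645 bits/symbol.

2.645 bits/symbol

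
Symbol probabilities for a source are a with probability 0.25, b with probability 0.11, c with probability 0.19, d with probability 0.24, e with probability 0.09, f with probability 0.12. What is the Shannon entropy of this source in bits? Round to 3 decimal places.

H = −Σ pᵢ log₂ pᵢ.
−0.25·log₂(0.25) = 0.5000
−0.11·log₂(0.11) = 0.3503
−0.19·log₂(0.19) = 0.4552
−0.24·log₂(0.24) = 0.4941
−0.09·log₂(0.09) = 0.3127
−0.12·log₂(0.12) = 0.3671
Sum ≈ 2.4794 → 2.479 bits.

2.479 bits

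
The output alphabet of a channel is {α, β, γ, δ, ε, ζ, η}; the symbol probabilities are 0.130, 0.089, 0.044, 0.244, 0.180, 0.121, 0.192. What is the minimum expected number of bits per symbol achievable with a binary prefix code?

Repeatedly combine the two least-probable nodes; the expected code length is the sum of the merged weights.
merge 11/250 + 89/1000 → 133/1000
merge 121/1000 + 13/100 → 251/1000
merge 133/1000 + 9/50 → 313/1000
merge 24/125 + 61/250 → 109/250
merge 251/1000 + 313/1000 → 141/250
merge 109/250 + 141/250 → 1
L = 133/1000 + 251/1000 + 313/1000 + 109/250 + 141/250 + 1 = 2697/1000 = 2.697 bits/symbol.

2.697 bits/symbol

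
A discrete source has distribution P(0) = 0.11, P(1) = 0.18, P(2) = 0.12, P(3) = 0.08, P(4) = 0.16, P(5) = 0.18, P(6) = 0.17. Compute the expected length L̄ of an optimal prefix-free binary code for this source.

2.82 bits/symbol

Repeatedly combine the two least-probable nodes; the expected code length is the sum of the merged weights.
merge 2/25 + 11/100 → 19/100
merge 3/25 + 4/25 → 7/25
merge 17/100 + 9/50 → 7/20
merge 9/50 + 19/100 → 37/100
merge 7/25 + 7/20 → 63/100
merge 37/100 + 63/100 → 1
L = 19/100 + 7/25 + 7/20 + 37/100 + 63/100 + 1 = 141/50 = 2.82 bits/symbol.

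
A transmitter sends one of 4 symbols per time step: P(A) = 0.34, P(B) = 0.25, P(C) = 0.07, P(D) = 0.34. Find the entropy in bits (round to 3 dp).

H = −Σ pᵢ log₂ pᵢ.
−0.34·log₂(0.34) = 0.5292
−0.25·log₂(0.25) = 0.5000
−0.07·log₂(0.07) = 0.2686
−0.34·log₂(0.34) = 0.5292
Sum ≈ 1.8269 → 1.827 bits.

1.827 bits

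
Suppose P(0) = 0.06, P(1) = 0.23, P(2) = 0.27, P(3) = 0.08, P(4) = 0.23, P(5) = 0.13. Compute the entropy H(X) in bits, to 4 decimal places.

H = −Σ pᵢ log₂ pᵢ.
−0.06·log₂(0.06) = 0.2435
−0.23·log₂(0.23) = 0.4877
−0.27·log₂(0.27) = 0.5100
−0.08·log₂(0.08) = 0.2915
−0.23·log₂(0.23) = 0.4877
−0.13·log₂(0.13) = 0.3826
Sum ≈ 2.4030 → 2.4030 bits.

2.4030 bits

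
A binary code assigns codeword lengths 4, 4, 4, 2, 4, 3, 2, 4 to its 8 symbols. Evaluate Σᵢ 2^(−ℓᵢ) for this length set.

With common denominator 2^4 = 16: Σ 2^(−ℓᵢ) = 1/16 + 1/16 + 1/16 + 4/16 + 1/16 + 2/16 + 4/16 + 1/16 = 15/16 = 0.9375.

0.9375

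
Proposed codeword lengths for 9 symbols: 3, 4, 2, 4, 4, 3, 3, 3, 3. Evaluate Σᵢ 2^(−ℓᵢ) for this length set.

1.0625

With common denominator 2^4 = 16: Σ 2^(−ℓᵢ) = 2/16 + 1/16 + 4/16 + 1/16 + 1/16 + 2/16 + 2/16 + 2/16 + 2/16 = 17/16 = 1.0625.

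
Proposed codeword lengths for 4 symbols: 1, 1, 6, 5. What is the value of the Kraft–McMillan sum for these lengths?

1.046875

With common denominator 2^6 = 64: Σ 2^(−ℓᵢ) = 32/64 + 32/64 + 1/64 + 2/64 = 67/64 = 1.046875.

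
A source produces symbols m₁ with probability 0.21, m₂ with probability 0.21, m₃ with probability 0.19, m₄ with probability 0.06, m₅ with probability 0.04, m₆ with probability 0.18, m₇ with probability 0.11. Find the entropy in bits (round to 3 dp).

2.626 bits

H = −Σ pᵢ log₂ pᵢ.
−0.21·log₂(0.21) = 0.4728
−0.21·log₂(0.21) = 0.4728
−0.19·log₂(0.19) = 0.4552
−0.06·log₂(0.06) = 0.2435
−0.04·log₂(0.04) = 0.1858
−0.18·log₂(0.18) = 0.4453
−0.11·log₂(0.11) = 0.3503
Sum ≈ 2.6258 → 2.626 bits.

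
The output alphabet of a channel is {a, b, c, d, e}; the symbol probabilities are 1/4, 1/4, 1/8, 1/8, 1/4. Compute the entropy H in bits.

2.25 bits

Each probability is a power of 1/2, so log₂(1/p) is an integer.
H = Σ p·log₂(1/p) = 1/4·2 + 1/4·2 + 1/8·3 + 1/8·3 + 1/4·2 = 2.25 bits.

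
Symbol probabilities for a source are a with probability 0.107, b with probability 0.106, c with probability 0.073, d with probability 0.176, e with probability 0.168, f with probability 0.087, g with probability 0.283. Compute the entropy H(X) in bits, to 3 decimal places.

H = −Σ pᵢ log₂ pᵢ.
−0.107·log₂(0.107) = 0.3450
−0.106·log₂(0.106) = 0.3432
−0.073·log₂(0.073) = 0.2756
−0.176·log₂(0.176) = 0.4411
−0.168·log₂(0.168) = 0.4323
−0.087·log₂(0.087) = 0.3065
−0.283·log₂(0.283) = 0.5154
Sum ≈ 2.6592 → 2.659 bits.

2.659 bits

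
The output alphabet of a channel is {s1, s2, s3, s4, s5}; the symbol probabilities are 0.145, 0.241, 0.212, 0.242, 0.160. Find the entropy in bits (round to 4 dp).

2.2915 bits

H = −Σ pᵢ log₂ pᵢ.
−0.145·log₂(0.145) = 0.4040
−0.241·log₂(0.241) = 0.4947
−0.212·log₂(0.212) = 0.4744
−0.242·log₂(0.242) = 0.4954
−0.160·log₂(0.160) = 0.4230
Sum ≈ 2.2915 → 2.2915 bits.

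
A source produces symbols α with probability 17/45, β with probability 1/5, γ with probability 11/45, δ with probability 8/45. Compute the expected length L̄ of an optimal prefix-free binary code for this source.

Repeatedly combine the two least-probable nodes; the expected code length is the sum of the merged weights.
merge 8/45 + 1/5 → 17/45
merge 11/45 + 17/45 → 28/45
merge 17/45 + 28/45 → 1
L = 17/45 + 28/45 + 1 = 2 bits/symbol.

2 bits/symbol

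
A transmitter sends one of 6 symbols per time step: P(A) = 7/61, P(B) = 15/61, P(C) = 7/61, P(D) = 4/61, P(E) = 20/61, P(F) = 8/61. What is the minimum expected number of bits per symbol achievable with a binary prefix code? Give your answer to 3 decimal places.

2.426 bits/symbol

Repeatedly combine the two least-probable nodes; the expected code length is the sum of the merged weights.
merge 4/61 + 7/61 → 11/61
merge 7/61 + 8/61 → 15/61
merge 11/61 + 15/61 → 26/61
merge 15/61 + 20/61 → 35/61
merge 26/61 + 35/61 → 1
L = 11/61 + 15/61 + 26/61 + 35/61 + 1 = 148/61 ≈ 2.426 bits/symbol.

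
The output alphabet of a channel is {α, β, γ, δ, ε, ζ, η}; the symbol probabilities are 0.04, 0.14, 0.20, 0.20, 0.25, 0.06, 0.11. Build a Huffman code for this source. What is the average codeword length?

Repeatedly combine the two least-probable nodes; the expected code length is the sum of the merged weights.
merge 1/25 + 3/50 → 1/10
merge 1/10 + 11/100 → 21/100
merge 7/50 + 1/5 → 17/50
merge 1/5 + 21/100 → 41/100
merge 1/4 + 17/50 → 59/100
merge 41/100 + 59/100 → 1
L = 1/10 + 21/100 + 17/50 + 41/100 + 59/100 + 1 = 53/20 = 2.65 bits/symbol.

2.65 bits/symbol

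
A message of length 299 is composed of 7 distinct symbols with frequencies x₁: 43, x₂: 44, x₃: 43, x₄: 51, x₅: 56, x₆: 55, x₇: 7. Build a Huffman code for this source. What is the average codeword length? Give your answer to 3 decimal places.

2.796 bits/symbol

Probabilities are the counts divided by 299.
Repeatedly combine the two least-probable nodes; the expected code length is the sum of the merged weights.
merge 7/299 + 43/299 → 50/299
merge 43/299 + 44/299 → 87/299
merge 50/299 + 51/299 → 101/299
merge 55/299 + 56/299 → 111/299
merge 87/299 + 101/299 → 188/299
merge 111/299 + 188/299 → 1
L = 50/299 + 87/299 + 101/299 + 111/299 + 188/299 + 1 = 836/299 ≈ 2.796 bits/symbol.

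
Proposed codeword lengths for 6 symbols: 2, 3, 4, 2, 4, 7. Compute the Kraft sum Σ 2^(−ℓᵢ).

0.7578125

With common denominator 2^7 = 128: Σ 2^(−ℓᵢ) = 32/128 + 16/128 + 8/128 + 32/128 + 8/128 + 1/128 = 97/128 = 0.7578125.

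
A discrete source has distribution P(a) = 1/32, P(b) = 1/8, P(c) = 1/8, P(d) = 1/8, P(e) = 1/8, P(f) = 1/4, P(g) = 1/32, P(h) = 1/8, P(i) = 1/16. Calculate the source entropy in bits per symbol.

Each probability is a power of 1/2, so log₂(1/p) is an integer.
H = Σ p·log₂(1/p) = 1/32·5 + 1/8·3 + 1/8·3 + 1/8·3 + 1/8·3 + 1/4·2 + 1/32·5 + 1/8·3 + 1/16·4 = 2.9375 bits.

2.9375 bits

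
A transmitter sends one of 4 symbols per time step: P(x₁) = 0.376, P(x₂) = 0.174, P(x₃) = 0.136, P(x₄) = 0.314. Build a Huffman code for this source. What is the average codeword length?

1.934 bits/symbol

Repeatedly combine the two least-probable nodes; the expected code length is the sum of the merged weights.
merge 17/125 + 87/500 → 31/100
merge 31/100 + 157/500 → 78/125
merge 47/125 + 78/125 → 1
L = 31/100 + 78/125 + 1 = 967/500 = 1.934 bits/symbol.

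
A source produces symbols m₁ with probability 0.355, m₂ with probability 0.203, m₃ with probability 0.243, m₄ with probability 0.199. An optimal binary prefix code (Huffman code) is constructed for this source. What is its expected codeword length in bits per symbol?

Repeatedly combine the two least-probable nodes; the expected code length is the sum of the merged weights.
merge 199/1000 + 203/1000 → 201/500
merge 243/1000 + 71/200 → 299/500
merge 201/500 + 299/500 → 1
L = 201/500 + 299/500 + 1 = 2 bits/symbol.

2 bits/symbol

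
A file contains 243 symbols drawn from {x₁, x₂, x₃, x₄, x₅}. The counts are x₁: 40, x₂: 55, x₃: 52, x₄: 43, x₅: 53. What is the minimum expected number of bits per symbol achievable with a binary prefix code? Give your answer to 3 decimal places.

Probabilities are the counts divided by 243.
Repeatedly combine the two least-probable nodes; the expected code length is the sum of the merged weights.
merge 40/243 + 43/243 → 83/243
merge 52/243 + 53/243 → 35/81
merge 55/243 + 83/243 → 46/81
merge 35/81 + 46/81 → 1
L = 83/243 + 35/81 + 46/81 + 1 = 569/243 ≈ 2.342 bits/symbol.

2.342 bits/symbol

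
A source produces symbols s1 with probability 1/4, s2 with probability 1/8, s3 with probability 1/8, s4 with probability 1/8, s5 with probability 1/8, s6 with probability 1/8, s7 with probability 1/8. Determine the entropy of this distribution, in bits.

2.75 bits

Each probability is a power of 1/2, so log₂(1/p) is an integer.
H = Σ p·log₂(1/p) = 1/4·2 + 1/8·3 + 1/8·3 + 1/8·3 + 1/8·3 + 1/8·3 + 1/8·3 = 2.75 bits.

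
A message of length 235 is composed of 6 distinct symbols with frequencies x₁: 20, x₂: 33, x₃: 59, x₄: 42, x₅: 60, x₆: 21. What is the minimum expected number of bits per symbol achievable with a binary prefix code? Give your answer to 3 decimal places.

Probabilities are the counts divided by 235.
Repeatedly combine the two least-probable nodes; the expected code length is the sum of the merged weights.
merge 4/47 + 21/235 → 41/235
merge 33/235 + 41/235 → 74/235
merge 42/235 + 59/235 → 101/235
merge 12/47 + 74/235 → 134/235
merge 101/235 + 134/235 → 1
L = 41/235 + 74/235 + 101/235 + 134/235 + 1 = 117/47 ≈ 2.489 bits/symbol.

2.489 bits/symbol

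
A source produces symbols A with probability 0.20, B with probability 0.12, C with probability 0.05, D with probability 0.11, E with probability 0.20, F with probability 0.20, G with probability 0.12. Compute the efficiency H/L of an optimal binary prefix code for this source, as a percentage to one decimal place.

97.6%

Entropy H = −Σ p log₂ p ≈ 2.6937 bits.
Huffman merges: 1/20+11/100→4/25; 3/25+3/25→6/25; 4/25+1/5→9/25; 1/5+1/5→2/5; 6/25+9/25→3/5; 2/5+3/5→1. L = 69/25 ≈ 2.7600.
Efficiency = H/L = 2.6937/2.7600 = 97.6%.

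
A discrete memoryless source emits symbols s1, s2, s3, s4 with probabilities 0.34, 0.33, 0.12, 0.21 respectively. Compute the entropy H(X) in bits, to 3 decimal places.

H = −Σ pᵢ log₂ pᵢ.
−0.34·log₂(0.34) = 0.5292
−0.33·log₂(0.33) = 0.5278
−0.12·log₂(0.12) = 0.3671
−0.21·log₂(0.21) = 0.4728
Sum ≈ 1.8969 → 1.897 bits.

1.897 bits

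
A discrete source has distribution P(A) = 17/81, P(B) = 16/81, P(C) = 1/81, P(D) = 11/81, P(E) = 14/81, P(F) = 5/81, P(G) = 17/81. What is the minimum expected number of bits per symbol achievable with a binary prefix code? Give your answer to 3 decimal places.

2.654 bits/symbol

Repeatedly combine the two least-probable nodes; the expected code length is the sum of the merged weights.
merge 1/81 + 5/81 → 2/27
merge 2/27 + 11/81 → 17/81
merge 14/81 + 16/81 → 10/27
merge 17/81 + 17/81 → 34/81
merge 17/81 + 10/27 → 47/81
merge 34/81 + 47/81 → 1
L = 2/27 + 17/81 + 10/27 + 34/81 + 47/81 + 1 = 215/81 ≈ 2.654 bits/symbol.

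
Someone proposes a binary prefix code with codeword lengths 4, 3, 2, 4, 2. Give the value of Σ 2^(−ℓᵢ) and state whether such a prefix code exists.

With common denominator 2^4 = 16: Σ 2^(−ℓᵢ) = 1/16 + 2/16 + 4/16 + 1/16 + 4/16 = 12/16 = 0.75.
Kraft's inequality requires Σ ≤ 1; here Σ = 0.75 ≤ 1, so such a prefix code exists.

0.75; yes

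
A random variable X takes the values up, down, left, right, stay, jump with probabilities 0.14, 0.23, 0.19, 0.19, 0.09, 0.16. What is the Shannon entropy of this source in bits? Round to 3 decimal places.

H = −Σ pᵢ log₂ pᵢ.
−0.14·log₂(0.14) = 0.3971
−0.23·log₂(0.23) = 0.4877
−0.19·log₂(0.19) = 0.4552
−0.19·log₂(0.19) = 0.4552
−0.09·log₂(0.09) = 0.3127
−0.16·log₂(0.16) = 0.4230
Sum ≈ 2.5309 → 2.531 bits.

2.531 bits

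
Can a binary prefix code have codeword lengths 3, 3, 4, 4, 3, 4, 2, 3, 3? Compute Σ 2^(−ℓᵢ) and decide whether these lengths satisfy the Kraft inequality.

1.0625; no

With common denominator 2^4 = 16: Σ 2^(−ℓᵢ) = 2/16 + 2/16 + 1/16 + 1/16 + 2/16 + 1/16 + 4/16 + 2/16 + 2/16 = 17/16 = 1.0625.
Kraft's inequality requires Σ ≤ 1; here Σ = 1.0625 > 1, so no such prefix code exists.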